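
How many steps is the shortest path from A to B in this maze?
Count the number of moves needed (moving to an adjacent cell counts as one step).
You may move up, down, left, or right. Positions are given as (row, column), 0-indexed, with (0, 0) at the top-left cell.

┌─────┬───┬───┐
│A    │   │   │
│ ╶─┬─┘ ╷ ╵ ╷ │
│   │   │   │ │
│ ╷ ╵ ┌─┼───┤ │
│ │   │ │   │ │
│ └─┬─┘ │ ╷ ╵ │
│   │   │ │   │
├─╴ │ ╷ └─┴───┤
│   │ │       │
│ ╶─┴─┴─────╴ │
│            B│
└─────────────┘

Using BFS to find shortest path:
Start: (0, 0), End: (5, 6)
Path found:
(0,0) → (1,0) → (2,0) → (3,0) → (3,1) → (4,1) → (4,0) → (5,0) → (5,1) → (5,2) → (5,3) → (5,4) → (5,5) → (5,6)
Number of steps: 13

Solution:

┌─────┬───┬───┐
│A    │   │   │
│ ╶─┬─┘ ╷ ╵ ╷ │
│↓  │   │   │ │
│ ╷ ╵ ┌─┼───┤ │
│↓│   │ │   │ │
│ └─┬─┘ │ ╷ ╵ │
│↳ ↓│   │ │   │
├─╴ │ ╷ └─┴───┤
│↓ ↲│ │       │
│ ╶─┴─┴─────╴ │
│↳ → → → → → B│
└─────────────┘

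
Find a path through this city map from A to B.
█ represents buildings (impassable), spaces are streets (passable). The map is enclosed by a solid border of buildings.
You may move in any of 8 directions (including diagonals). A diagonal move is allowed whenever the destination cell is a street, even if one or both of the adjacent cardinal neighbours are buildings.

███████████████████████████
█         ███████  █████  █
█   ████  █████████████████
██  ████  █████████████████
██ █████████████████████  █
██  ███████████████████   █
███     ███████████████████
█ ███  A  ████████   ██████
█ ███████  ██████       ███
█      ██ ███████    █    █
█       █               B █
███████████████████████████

Finding the shortest path from A to B:
Movement: 8-directional
Path length: 18 steps
Directions: right → down-right → down → down-right → right → right → right → right → right → right → right → right → right → right → right → right → right → right

Solution:

███████████████████████████
█         ███████  █████  █
█   ████  █████████████████
██  ████  █████████████████
██ █████████████████████  █
██  ███████████████████   █
███     ███████████████████
█ ███  A↘ ████████   ██████
█ ███████↓ ██████       ███
█      ██↘███████    █    █
█       █ →→→→→→→→→→→→→→B █
███████████████████████████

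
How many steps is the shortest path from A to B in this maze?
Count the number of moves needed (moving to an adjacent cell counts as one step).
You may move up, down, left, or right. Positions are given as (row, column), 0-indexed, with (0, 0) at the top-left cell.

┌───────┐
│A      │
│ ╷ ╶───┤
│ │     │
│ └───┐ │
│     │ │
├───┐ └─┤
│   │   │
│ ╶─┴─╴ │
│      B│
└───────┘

Using BFS to find shortest path:
Start: (0, 0), End: (4, 3)
Path found:
(0,0) → (1,0) → (2,0) → (2,1) → (2,2) → (3,2) → (3,3) → (4,3)
Number of steps: 7

Solution:

┌───────┐
│A      │
│ ╷ ╶───┤
│↓│     │
│ └───┐ │
│↳ → ↓│ │
├───┐ └─┤
│   │↳ ↓│
│ ╶─┴─╴ │
│      B│
└───────┘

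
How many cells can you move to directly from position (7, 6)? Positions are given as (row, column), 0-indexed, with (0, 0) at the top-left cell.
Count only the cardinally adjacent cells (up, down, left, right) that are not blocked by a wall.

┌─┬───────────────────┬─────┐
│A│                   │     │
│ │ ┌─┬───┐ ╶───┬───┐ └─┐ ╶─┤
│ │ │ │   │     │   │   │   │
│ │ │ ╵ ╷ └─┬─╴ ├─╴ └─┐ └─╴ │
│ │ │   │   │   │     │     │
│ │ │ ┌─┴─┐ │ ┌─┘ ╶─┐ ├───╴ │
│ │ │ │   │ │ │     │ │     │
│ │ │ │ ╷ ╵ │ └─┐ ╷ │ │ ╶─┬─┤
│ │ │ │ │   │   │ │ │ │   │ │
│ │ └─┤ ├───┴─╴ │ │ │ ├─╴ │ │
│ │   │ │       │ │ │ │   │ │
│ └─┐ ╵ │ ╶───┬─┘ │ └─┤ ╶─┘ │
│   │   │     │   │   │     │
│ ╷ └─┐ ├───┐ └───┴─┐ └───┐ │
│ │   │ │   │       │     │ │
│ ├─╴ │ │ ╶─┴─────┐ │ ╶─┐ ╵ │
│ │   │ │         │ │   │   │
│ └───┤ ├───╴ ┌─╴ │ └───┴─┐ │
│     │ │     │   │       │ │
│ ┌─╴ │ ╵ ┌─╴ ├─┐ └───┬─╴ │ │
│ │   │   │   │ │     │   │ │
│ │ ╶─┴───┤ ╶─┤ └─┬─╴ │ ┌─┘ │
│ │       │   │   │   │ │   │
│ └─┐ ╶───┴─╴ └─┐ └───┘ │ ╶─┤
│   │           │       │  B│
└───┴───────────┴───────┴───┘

Checking passable neighbors of (7, 6):
Neighbors: (6, 6), (7, 7)
Count: 2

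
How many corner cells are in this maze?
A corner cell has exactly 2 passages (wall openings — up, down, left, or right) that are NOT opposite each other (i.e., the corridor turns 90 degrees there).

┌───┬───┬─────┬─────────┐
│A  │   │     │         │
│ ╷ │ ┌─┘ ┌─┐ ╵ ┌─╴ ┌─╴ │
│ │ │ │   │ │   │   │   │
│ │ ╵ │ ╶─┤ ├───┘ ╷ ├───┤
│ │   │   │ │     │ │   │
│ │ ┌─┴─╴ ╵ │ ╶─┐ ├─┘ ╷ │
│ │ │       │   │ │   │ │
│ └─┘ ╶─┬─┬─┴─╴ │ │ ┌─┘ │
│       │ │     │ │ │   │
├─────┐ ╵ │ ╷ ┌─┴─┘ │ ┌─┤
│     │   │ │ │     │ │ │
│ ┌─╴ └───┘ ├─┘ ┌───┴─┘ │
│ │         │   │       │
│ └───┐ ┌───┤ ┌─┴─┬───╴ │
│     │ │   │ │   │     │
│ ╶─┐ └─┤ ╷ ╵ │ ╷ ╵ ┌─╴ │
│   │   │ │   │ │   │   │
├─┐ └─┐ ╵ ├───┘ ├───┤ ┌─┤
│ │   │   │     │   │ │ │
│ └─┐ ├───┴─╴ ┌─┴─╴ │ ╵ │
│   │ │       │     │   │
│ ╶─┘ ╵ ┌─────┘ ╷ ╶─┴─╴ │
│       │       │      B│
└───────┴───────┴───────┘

Counting corner cells (2 non-opposite passages):
Total corners: 72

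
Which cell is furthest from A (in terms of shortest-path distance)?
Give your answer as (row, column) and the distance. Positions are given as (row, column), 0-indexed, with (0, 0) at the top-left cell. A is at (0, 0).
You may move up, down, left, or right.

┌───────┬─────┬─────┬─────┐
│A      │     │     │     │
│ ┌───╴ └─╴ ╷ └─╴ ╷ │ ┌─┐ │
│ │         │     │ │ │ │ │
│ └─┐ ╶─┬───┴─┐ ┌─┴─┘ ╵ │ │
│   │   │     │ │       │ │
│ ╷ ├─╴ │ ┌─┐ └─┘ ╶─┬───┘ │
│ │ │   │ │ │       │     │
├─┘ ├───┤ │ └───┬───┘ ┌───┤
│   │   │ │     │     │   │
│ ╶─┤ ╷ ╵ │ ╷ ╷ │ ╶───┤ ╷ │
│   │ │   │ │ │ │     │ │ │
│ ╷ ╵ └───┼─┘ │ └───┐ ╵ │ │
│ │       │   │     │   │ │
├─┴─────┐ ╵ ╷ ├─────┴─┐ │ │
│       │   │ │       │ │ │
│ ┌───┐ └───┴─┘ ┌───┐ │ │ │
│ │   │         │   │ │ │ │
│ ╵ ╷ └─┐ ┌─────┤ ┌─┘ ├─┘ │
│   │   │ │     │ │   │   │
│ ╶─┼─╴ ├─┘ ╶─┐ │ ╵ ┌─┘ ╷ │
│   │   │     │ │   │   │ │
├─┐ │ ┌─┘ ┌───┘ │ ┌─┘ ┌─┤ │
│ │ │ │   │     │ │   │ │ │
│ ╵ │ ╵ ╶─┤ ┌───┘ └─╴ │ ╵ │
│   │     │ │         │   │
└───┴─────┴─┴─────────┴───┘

Computing BFS distances from A to all cells:
Furthest cell: (12, 5)
Distance: 101 steps

Path from A to the furthest cell:

┌───────┬─────┬─────┬─────┐
│A      │     │     │↱ → ↓│
│ ┌───╴ └─╴ ╷ └─╴ ╷ │ ┌─┐ │
│↓│         │     │ │↑│ │↓│
│ └─┐ ╶─┬───┴─┐ ┌─┴─┘ ╵ │ │
│↳ ↓│   │↱ → ↓│ │↱ → ↑  │↓│
│ ╷ ├─╴ │ ┌─┐ └─┘ ╶─┬───┘ │
│ │↓│   │↑│ │↳ → ↑  │↓ ← ↲│
├─┘ ├───┤ │ └───┬───┘ ┌───┤
│↓ ↲│↱ ↓│↑│     │↓ ← ↲│↱ ↓│
│ ╶─┤ ╷ ╵ │ ╷ ╷ │ ╶───┤ ╷ │
│↳ ↓│↑│↳ ↑│ │ │ │↳ → ↓│↑│↓│
│ ╷ ╵ └───┼─┘ │ └───┐ ╵ │ │
│ │↳ ↑    │   │     │↳ ↑│↓│
├─┴─────┐ ╵ ╷ ├─────┴─┐ │ │
│↓ ← ← ↰│   │ │↓ ← ← ↰│ │↓│
│ ┌───┐ └───┴─┘ ┌───┐ │ │ │
│↓│↱ ↓│↑ ← ← ← ↲│   │↑│ │↓│
│ ╵ ╷ └─┐ ┌─────┤ ┌─┘ ├─┘ │
│↳ ↑│↳ ↓│ │↱ → ↓│ │↱ ↑│↓ ↲│
│ ╶─┼─╴ ├─┘ ╶─┐ │ ╵ ┌─┘ ╷ │
│   │↓ ↲│↱ ↑  │↓│↱ ↑│↓ ↲│ │
├─┐ │ ┌─┘ ┌───┘ │ ┌─┘ ┌─┤ │
│ │ │↓│↱ ↑│↓ ← ↲│↑│  ↓│ │ │
│ ╵ │ ╵ ╶─┤ ┌───┘ └─╴ │ ╵ │
│   │↳ ↑  │B│    ↑ ← ↲│   │
└───┴─────┴─┴─────────┴───┘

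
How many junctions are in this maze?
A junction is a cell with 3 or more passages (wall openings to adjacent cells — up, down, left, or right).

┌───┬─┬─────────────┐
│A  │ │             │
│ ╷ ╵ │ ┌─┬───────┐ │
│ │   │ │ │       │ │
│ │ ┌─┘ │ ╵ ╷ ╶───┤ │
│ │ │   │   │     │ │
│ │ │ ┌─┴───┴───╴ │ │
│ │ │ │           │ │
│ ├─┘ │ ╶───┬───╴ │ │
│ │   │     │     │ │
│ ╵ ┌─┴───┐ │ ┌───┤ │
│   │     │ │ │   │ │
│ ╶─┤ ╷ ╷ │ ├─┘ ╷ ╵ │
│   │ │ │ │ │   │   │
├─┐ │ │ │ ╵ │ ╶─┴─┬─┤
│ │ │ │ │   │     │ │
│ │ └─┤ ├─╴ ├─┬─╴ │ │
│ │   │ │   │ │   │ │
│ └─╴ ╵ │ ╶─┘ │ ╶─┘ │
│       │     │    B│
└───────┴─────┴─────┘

Checking each cell for number of passages:

Junctions found (3+ passages):
  (1, 1): 3 passages
  (1, 6): 3 passages
  (3, 8): 3 passages
  (5, 0): 3 passages
  (5, 3): 3 passages
  (7, 5): 3 passages
  (9, 2): 3 passages
Total junctions: 7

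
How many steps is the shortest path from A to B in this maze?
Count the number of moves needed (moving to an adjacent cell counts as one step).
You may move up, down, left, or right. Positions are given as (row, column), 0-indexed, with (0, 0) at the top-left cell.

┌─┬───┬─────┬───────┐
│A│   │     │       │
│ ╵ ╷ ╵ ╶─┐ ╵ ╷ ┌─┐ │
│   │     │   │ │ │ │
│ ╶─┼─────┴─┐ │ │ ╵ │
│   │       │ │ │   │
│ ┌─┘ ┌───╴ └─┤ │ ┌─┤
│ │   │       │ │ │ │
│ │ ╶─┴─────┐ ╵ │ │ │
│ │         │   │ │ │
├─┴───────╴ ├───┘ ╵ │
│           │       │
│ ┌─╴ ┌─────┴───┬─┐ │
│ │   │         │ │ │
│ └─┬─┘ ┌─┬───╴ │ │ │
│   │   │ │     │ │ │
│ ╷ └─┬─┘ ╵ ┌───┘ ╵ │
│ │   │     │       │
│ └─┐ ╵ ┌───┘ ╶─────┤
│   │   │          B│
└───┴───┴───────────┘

Using BFS to find shortest path:
Start: (0, 0), End: (9, 9)
Path found:
(0,0) → (1,0) → (1,1) → (0,1) → (0,2) → (1,2) → (1,3) → (0,3) → (0,4) → (0,5) → (1,5) → (1,6) → (0,6) → (0,7) → (0,8) → (0,9) → (1,9) → (2,9) → (2,8) → (3,8) → (4,8) → (5,8) → (5,9) → (6,9) → (7,9) → (8,9) → (8,8) → (8,7) → (8,6) → (9,6) → (9,7) → (9,8) → (9,9)
Number of steps: 32

Solution:

┌─┬───┬─────┬───────┐
│A│↱ ↓│↱ → ↓│↱ → → ↓│
│ ╵ ╷ ╵ ╶─┐ ╵ ╷ ┌─┐ │
│↳ ↑│↳ ↑  │↳ ↑│ │ │↓│
│ ╶─┼─────┴─┐ │ │ ╵ │
│   │       │ │ │↓ ↲│
│ ┌─┘ ┌───╴ └─┤ │ ┌─┤
│ │   │       │ │↓│ │
│ │ ╶─┴─────┐ ╵ │ │ │
│ │         │   │↓│ │
├─┴───────╴ ├───┘ ╵ │
│           │    ↳ ↓│
│ ┌─╴ ┌─────┴───┬─┐ │
│ │   │         │ │↓│
│ └─┬─┘ ┌─┬───╴ │ │ │
│   │   │ │     │ │↓│
│ ╷ └─┬─┘ ╵ ┌───┘ ╵ │
│ │   │     │↓ ← ← ↲│
│ └─┐ ╵ ┌───┘ ╶─────┤
│   │   │    ↳ → → B│
└───┴───┴───────────┘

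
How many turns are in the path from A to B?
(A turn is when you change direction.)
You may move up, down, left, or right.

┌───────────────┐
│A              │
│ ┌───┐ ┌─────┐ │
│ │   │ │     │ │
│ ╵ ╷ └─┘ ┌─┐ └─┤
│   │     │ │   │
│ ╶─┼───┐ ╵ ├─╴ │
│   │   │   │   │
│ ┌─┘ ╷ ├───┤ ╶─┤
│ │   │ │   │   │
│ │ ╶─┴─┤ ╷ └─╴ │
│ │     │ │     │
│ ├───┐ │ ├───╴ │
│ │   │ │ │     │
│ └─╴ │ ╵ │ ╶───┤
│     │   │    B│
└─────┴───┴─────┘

Directions: down, down, right, up, right, down, right, right, up, right, right, down, right, down, left, down, right, down, down, left, left, down, right, right
Number of turns: 17

Solution:

┌───────────────┐
│A              │
│ ┌───┐ ┌─────┐ │
│↓│↱ ↓│ │↱ → ↓│ │
│ ╵ ╷ └─┘ ┌─┐ └─┤
│↳ ↑│↳ → ↑│ │↳ ↓│
│ ╶─┼───┐ ╵ ├─╴ │
│   │   │   │↓ ↲│
│ ┌─┘ ╷ ├───┤ ╶─┤
│ │   │ │   │↳ ↓│
│ │ ╶─┴─┤ ╷ └─╴ │
│ │     │ │    ↓│
│ ├───┐ │ ├───╴ │
│ │   │ │ │↓ ← ↲│
│ └─╴ │ ╵ │ ╶───┤
│     │   │↳ → B│
└─────┴───┴─────┘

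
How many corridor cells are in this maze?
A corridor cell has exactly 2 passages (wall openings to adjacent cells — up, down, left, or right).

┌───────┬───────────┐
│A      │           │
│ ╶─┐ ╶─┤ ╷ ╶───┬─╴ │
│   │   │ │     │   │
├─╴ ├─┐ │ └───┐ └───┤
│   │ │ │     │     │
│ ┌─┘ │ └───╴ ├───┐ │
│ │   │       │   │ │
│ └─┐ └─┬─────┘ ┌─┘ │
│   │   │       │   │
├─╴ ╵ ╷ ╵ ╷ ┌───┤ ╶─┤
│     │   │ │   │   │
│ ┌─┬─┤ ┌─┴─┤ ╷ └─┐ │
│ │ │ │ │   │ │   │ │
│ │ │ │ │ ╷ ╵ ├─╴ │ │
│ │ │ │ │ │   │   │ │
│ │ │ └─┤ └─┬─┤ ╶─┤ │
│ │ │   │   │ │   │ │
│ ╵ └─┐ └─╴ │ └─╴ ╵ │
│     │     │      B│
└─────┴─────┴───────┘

Counting cells with exactly 2 passages:
Total corridor cells: 80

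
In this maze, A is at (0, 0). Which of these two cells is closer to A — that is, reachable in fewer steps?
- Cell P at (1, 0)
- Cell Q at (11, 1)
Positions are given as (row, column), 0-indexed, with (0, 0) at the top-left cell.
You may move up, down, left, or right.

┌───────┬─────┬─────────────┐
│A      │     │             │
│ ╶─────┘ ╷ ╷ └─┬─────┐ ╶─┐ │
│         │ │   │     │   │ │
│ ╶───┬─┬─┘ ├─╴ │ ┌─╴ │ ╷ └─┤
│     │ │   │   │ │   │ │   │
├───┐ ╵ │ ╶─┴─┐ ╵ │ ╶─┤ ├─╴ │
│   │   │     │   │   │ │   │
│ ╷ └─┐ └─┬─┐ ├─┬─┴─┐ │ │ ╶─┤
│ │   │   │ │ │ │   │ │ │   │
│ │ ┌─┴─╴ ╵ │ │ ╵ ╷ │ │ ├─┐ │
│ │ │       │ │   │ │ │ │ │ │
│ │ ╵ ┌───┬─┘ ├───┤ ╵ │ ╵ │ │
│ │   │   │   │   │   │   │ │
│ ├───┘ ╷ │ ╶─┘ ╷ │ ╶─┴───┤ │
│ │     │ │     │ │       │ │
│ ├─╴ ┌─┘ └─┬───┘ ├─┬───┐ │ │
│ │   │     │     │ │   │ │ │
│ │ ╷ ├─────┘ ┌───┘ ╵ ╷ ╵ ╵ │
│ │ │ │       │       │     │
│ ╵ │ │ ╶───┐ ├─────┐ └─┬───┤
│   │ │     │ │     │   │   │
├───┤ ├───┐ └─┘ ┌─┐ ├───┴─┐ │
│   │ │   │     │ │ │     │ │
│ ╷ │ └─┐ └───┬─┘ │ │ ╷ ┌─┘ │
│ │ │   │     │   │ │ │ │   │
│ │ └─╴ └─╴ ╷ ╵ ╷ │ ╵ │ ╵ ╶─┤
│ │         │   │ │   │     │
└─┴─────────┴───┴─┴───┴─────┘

Shortest path A → P at (1, 0): 1 steps
Shortest path A → Q at (11, 1): 38 steps

P is closer (1 steps vs 38 steps).

Path to P:

┌───────┬─────┬─────────────┐
│A      │     │             │
│ ╶─────┘ ╷ ╷ └─┬─────┐ ╶─┐ │
│P        │ │   │     │   │ │
│ ╶───┬─┬─┘ ├─╴ │ ┌─╴ │ ╷ └─┤
│     │ │   │   │ │   │ │   │
├───┐ ╵ │ ╶─┴─┐ ╵ │ ╶─┤ ├─╴ │
│   │   │     │   │   │ │   │
│ ╷ └─┐ └─┬─┐ ├─┬─┴─┐ │ │ ╶─┤
│ │   │   │ │ │ │   │ │ │   │
│ │ ┌─┴─╴ ╵ │ │ ╵ ╷ │ │ ├─┐ │
│ │ │       │ │   │ │ │ │ │ │
│ │ ╵ ┌───┬─┘ ├───┤ ╵ │ ╵ │ │
│ │   │   │   │   │   │   │ │
│ ├───┘ ╷ │ ╶─┘ ╷ │ ╶─┴───┤ │
│ │     │ │     │ │       │ │
│ ├─╴ ┌─┘ └─┬───┘ ├─┬───┐ │ │
│ │   │     │     │ │   │ │ │
│ │ ╷ ├─────┘ ┌───┘ ╵ ╷ ╵ ╵ │
│ │ │ │       │       │     │
│ ╵ │ │ ╶───┐ ├─────┐ └─┬───┤
│   │ │     │ │     │   │   │
├───┤ ├───┐ └─┘ ┌─┐ ├───┴─┐ │
│   │ │   │     │ │ │     │ │
│ ╷ │ └─┐ └───┬─┘ │ │ ╷ ┌─┘ │
│ │ │   │     │   │ │ │ │   │
│ │ └─╴ └─╴ ╷ ╵ ╷ │ ╵ │ ╵ ╶─┤
│ │         │   │ │   │     │
└─┴─────────┴───┴─┴───┴─────┘

Path to Q:

┌───────┬─────┬─────────────┐
│A      │     │             │
│ ╶─────┘ ╷ ╷ └─┬─────┐ ╶─┐ │
│↓        │ │   │     │   │ │
│ ╶───┬─┬─┘ ├─╴ │ ┌─╴ │ ╷ └─┤
│↳ → ↓│ │   │   │ │   │ │   │
├───┐ ╵ │ ╶─┴─┐ ╵ │ ╶─┤ ├─╴ │
│↓ ↰│↳ ↓│     │   │   │ │   │
│ ╷ └─┐ └─┬─┐ ├─┬─┴─┐ │ │ ╶─┤
│↓│↑  │↳ ↓│ │ │ │   │ │ │   │
│ │ ┌─┴─╴ ╵ │ │ ╵ ╷ │ │ ├─┐ │
│↓│↑│↓ ← ↲  │ │   │ │ │ │ │ │
│ │ ╵ ┌───┬─┘ ├───┤ ╵ │ ╵ │ │
│↓│↑ ↲│   │   │   │   │   │ │
│ ├───┘ ╷ │ ╶─┘ ╷ │ ╶─┴───┤ │
│↓│     │ │     │ │       │ │
│ ├─╴ ┌─┘ └─┬───┘ ├─┬───┐ │ │
│↓│↱ ↓│     │     │ │   │ │ │
│ │ ╷ ├─────┘ ┌───┘ ╵ ╷ ╵ ╵ │
│↓│↑│↓│       │       │     │
│ ╵ │ │ ╶───┐ ├─────┐ └─┬───┤
│↳ ↑│↓│     │ │     │   │   │
├───┤ ├───┐ └─┘ ┌─┐ ├───┴─┐ │
│  Q│↓│   │     │ │ │     │ │
│ ╷ │ └─┐ └───┬─┘ │ │ ╷ ┌─┘ │
│ │↑│↳ ↓│     │   │ │ │ │   │
│ │ └─╴ └─╴ ╷ ╵ ╷ │ ╵ │ ╵ ╶─┤
│ │↑ ← ↲    │   │ │   │     │
└─┴─────────┴───┴─┴───┴─────┘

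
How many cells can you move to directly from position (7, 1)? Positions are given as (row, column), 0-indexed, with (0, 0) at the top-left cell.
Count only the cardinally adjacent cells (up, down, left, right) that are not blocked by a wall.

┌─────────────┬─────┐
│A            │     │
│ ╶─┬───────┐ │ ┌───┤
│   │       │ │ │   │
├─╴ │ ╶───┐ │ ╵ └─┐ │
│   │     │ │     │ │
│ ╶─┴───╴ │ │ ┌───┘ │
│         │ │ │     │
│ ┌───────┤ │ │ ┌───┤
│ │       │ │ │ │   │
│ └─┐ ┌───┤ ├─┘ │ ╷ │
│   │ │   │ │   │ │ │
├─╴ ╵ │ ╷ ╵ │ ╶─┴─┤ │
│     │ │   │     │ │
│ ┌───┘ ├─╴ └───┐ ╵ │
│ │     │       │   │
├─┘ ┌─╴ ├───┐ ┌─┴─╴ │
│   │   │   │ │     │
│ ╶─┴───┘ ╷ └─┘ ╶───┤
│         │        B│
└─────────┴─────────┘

Checking passable neighbors of (7, 1):
Neighbors: (8, 1), (7, 2)
Count: 2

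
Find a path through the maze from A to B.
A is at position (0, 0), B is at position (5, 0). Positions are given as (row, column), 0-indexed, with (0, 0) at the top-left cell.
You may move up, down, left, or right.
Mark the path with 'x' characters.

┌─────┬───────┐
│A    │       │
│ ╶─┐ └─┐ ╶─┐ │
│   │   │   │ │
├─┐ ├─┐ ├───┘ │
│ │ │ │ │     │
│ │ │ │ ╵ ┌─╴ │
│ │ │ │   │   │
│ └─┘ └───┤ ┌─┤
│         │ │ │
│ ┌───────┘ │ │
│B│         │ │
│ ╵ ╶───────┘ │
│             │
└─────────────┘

Finding the shortest path from (0, 0) to (5, 0):
Path length: 21 steps
Directions: right → right → down → right → down → down → right → up → right → right → down → left → down → down → left → left → left → left → down → left → up

Solution:

┌─────┬───────┐
│A x x│       │
│ ╶─┐ └─┐ ╶─┐ │
│   │x x│   │ │
├─┐ ├─┐ ├───┘ │
│ │ │ │x│x x x│
│ │ │ │ ╵ ┌─╴ │
│ │ │ │x x│x x│
│ └─┘ └───┤ ┌─┤
│         │x│ │
│ ┌───────┘ │ │
│B│x x x x x│ │
│ ╵ ╶───────┘ │
│x x          │
└─────────────┘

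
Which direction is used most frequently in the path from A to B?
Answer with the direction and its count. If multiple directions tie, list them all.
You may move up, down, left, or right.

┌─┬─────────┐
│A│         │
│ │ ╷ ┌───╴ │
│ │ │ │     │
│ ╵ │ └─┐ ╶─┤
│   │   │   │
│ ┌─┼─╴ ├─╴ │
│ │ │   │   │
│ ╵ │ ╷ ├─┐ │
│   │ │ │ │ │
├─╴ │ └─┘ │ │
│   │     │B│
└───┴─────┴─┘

Directions: down, down, right, up, up, right, right, right, right, down, left, down, right, down, down, down
Counts: {'down': 7, 'right': 6, 'up': 2, 'left': 1}
Most common: down (7 times)

Solution:

┌─┬─────────┐
│A│↱ → → → ↓│
│ │ ╷ ┌───╴ │
│↓│↑│ │  ↓ ↲│
│ ╵ │ └─┐ ╶─┤
│↳ ↑│   │↳ ↓│
│ ┌─┼─╴ ├─╴ │
│ │ │   │  ↓│
│ ╵ │ ╷ ├─┐ │
│   │ │ │ │↓│
├─╴ │ └─┘ │ │
│   │     │B│
└───┴─────┴─┘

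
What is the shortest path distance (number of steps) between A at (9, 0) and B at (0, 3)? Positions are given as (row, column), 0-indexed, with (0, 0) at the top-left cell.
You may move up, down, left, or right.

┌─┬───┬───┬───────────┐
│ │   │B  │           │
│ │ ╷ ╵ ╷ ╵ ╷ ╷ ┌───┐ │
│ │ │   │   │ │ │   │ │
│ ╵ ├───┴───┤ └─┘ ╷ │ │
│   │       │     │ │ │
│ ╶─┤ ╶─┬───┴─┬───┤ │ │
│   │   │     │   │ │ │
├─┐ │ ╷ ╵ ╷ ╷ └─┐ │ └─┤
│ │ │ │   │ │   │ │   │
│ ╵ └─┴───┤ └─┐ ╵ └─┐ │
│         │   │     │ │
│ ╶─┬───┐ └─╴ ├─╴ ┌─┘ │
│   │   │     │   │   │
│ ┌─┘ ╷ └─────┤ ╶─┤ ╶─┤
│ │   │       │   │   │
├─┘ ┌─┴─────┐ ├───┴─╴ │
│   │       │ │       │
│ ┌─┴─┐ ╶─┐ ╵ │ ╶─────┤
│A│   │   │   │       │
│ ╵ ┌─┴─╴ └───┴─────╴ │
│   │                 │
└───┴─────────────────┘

Finding path from (9, 0) to (0, 3):
Path: (9,0) → (8,0) → (8,1) → (7,1) → (7,2) → (6,2) → (6,3) → (7,3) → (7,4) → (7,5) → (7,6) → (8,6) → (9,6) → (9,5) → (8,5) → (8,4) → (8,3) → (9,3) → (9,4) → (10,4) → (10,5) → (10,6) → (10,7) → (10,8) → (10,9) → (10,10) → (9,10) → (9,9) → (9,8) → (9,7) → (8,7) → (8,8) → (8,9) → (8,10) → (7,10) → (7,9) → (6,9) → (6,10) → (5,10) → (4,10) → (4,9) → (3,9) → (2,9) → (1,9) → (1,8) → (2,8) → (2,7) → (2,6) → (1,6) → (0,6) → (0,5) → (1,5) → (1,4) → (0,4) → (0,3)
Distance: 54 steps

Solution:

┌─┬───┬───┬───────────┐
│ │   │B ↰│↓ ↰        │
│ │ ╷ ╵ ╷ ╵ ╷ ╷ ┌───┐ │
│ │ │   │↑ ↲│↑│ │↓ ↰│ │
│ ╵ ├───┴───┤ └─┘ ╷ │ │
│   │       │↑ ← ↲│↑│ │
│ ╶─┤ ╶─┬───┴─┬───┤ │ │
│   │   │     │   │↑│ │
├─┐ │ ╷ ╵ ╷ ╷ └─┐ │ └─┤
│ │ │ │   │ │   │ │↑ ↰│
│ ╵ └─┴───┤ └─┐ ╵ └─┐ │
│         │   │     │↑│
│ ╶─┬───┐ └─╴ ├─╴ ┌─┘ │
│   │↱ ↓│     │   │↱ ↑│
│ ┌─┘ ╷ └─────┤ ╶─┤ ╶─┤
│ │↱ ↑│↳ → → ↓│   │↑ ↰│
├─┘ ┌─┴─────┐ ├───┴─╴ │
│↱ ↑│  ↓ ← ↰│↓│↱ → → ↑│
│ ┌─┴─┐ ╶─┐ ╵ │ ╶─────┤
│A│   │↳ ↓│↑ ↲│↑ ← ← ↰│
│ ╵ ┌─┴─╴ └───┴─────╴ │
│   │    ↳ → → → → → ↑│
└───┴─────────────────┘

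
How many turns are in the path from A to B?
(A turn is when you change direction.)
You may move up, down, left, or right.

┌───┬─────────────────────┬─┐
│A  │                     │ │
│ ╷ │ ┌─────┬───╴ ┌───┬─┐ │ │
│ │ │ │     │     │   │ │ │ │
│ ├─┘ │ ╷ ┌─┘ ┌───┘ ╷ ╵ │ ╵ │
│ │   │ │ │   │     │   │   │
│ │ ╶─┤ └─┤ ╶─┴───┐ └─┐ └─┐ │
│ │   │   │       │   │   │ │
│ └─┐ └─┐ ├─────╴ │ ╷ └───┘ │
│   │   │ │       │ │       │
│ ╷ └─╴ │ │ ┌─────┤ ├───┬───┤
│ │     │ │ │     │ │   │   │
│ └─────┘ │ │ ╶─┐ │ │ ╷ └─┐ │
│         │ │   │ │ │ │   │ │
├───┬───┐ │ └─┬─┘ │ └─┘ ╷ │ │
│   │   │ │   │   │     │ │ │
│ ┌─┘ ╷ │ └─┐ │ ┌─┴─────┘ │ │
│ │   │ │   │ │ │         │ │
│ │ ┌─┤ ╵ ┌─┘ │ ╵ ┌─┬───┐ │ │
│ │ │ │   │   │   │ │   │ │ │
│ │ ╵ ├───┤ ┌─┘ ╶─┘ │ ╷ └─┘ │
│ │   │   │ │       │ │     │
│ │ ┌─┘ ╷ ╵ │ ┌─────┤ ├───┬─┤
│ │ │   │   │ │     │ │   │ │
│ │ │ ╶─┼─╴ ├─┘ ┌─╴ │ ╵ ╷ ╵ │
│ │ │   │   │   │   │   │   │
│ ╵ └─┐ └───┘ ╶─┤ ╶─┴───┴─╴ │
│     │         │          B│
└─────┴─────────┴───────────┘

Directions: down, down, down, down, right, down, right, right, up, left, up, left, up, right, up, up, right, right, right, right, right, right, down, left, left, down, left, down, right, right, right, down, left, left, left, down, down, down, right, down, down, left, down, down, left, up, left, down, left, down, right, down, right, right, right, up, right, up, right, right, down, left, down, right, right, right, right, right
Number of turns: 41

Solution:

┌───┬─────────────────────┬─┐
│A  │↱ → → → → → ↓        │ │
│ ╷ │ ┌─────┬───╴ ┌───┬─┐ │ │
│↓│ │↑│     │↓ ← ↲│   │ │ │ │
│ ├─┘ │ ╷ ┌─┘ ┌───┘ ╷ ╵ │ ╵ │
│↓│↱ ↑│ │ │↓ ↲│     │   │   │
│ │ ╶─┤ └─┤ ╶─┴───┐ └─┐ └─┐ │
│↓│↑ ↰│   │↳ → → ↓│   │   │ │
│ └─┐ └─┐ ├─────╴ │ ╷ └───┘ │
│↳ ↓│↑ ↰│ │↓ ← ← ↲│ │       │
│ ╷ └─╴ │ │ ┌─────┤ ├───┬───┤
│ │↳ → ↑│ │↓│     │ │   │   │
│ └─────┘ │ │ ╶─┐ │ │ ╷ └─┐ │
│         │↓│   │ │ │ │   │ │
├───┬───┐ │ └─┬─┘ │ └─┘ ╷ │ │
│   │   │ │↳ ↓│   │     │ │ │
│ ┌─┘ ╷ │ └─┐ │ ┌─┴─────┘ │ │
│ │   │ │   │↓│ │         │ │
│ │ ┌─┤ ╵ ┌─┘ │ ╵ ┌─┬───┐ │ │
│ │ │ │   │↓ ↲│   │ │   │ │ │
│ │ ╵ ├───┤ ┌─┘ ╶─┘ │ ╷ └─┘ │
│ │   │↓ ↰│↓│       │ │     │
│ │ ┌─┘ ╷ ╵ │ ┌─────┤ ├───┬─┤
│ │ │↓ ↲│↑ ↲│ │↱ → ↓│ │   │ │
│ │ │ ╶─┼─╴ ├─┘ ┌─╴ │ ╵ ╷ ╵ │
│ │ │↳ ↓│   │↱ ↑│↓ ↲│   │   │
│ ╵ └─┐ └───┘ ╶─┤ ╶─┴───┴─╴ │
│     │↳ → → ↑  │↳ → → → → B│
└─────┴─────────┴───────────┘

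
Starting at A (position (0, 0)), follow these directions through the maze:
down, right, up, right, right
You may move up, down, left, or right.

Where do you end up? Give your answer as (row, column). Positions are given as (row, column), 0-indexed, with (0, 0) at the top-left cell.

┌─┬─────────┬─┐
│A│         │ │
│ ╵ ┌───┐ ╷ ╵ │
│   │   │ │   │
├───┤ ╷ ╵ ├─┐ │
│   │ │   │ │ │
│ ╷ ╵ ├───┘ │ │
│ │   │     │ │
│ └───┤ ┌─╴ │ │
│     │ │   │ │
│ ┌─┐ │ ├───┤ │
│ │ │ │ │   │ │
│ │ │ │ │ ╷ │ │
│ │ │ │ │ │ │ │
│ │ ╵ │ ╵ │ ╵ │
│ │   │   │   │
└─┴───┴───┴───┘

Following directions step by step:
Start: (0, 0)
  down: (0, 0) → (1, 0)
  right: (1, 0) → (1, 1)
  up: (1, 1) → (0, 1)
  right: (0, 1) → (0, 2)
  right: (0, 2) → (0, 3)
Final position: (0, 3)

Path taken:

┌─┬─────────┬─┐
│A│↱ → B    │ │
│ ╵ ┌───┐ ╷ ╵ │
│↳ ↑│   │ │   │
├───┤ ╷ ╵ ├─┐ │
│   │ │   │ │ │
│ ╷ ╵ ├───┘ │ │
│ │   │     │ │
│ └───┤ ┌─╴ │ │
│     │ │   │ │
│ ┌─┐ │ ├───┤ │
│ │ │ │ │   │ │
│ │ │ │ │ ╷ │ │
│ │ │ │ │ │ │ │
│ │ ╵ │ ╵ │ ╵ │
│ │   │   │   │
└─┴───┴───┴───┘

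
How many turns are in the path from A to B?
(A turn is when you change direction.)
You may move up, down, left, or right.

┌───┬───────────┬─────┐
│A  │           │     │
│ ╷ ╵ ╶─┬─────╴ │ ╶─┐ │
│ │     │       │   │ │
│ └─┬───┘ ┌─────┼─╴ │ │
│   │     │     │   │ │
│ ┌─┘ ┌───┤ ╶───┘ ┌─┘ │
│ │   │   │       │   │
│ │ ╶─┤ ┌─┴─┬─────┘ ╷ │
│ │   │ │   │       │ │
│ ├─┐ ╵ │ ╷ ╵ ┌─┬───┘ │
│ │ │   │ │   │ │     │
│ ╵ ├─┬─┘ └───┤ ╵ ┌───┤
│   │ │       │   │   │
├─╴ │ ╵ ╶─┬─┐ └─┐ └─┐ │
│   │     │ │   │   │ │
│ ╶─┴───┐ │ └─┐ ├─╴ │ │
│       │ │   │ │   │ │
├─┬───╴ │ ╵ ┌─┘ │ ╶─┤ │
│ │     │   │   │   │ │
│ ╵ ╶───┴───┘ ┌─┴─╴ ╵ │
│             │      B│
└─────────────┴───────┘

Directions: down, down, down, down, down, down, right, down, left, down, right, right, right, down, left, left, down, right, right, right, right, right, up, right, up, up, left, up, left, left, up, up, right, down, right, up, right, right, right, up, right, down, down, left, left, down, down, right, down, left, down, right, down, right
Number of turns: 33

Solution:

┌───┬───────────┬─────┐
│A  │           │     │
│ ╷ ╵ ╶─┬─────╴ │ ╶─┐ │
│↓│     │       │   │ │
│ └─┬───┘ ┌─────┼─╴ │ │
│↓  │     │     │   │ │
│ ┌─┘ ┌───┤ ╶───┘ ┌─┘ │
│↓│   │   │       │↱ ↓│
│ │ ╶─┤ ┌─┴─┬─────┘ ╷ │
│↓│   │ │↱ ↓│↱ → → ↑│↓│
│ ├─┐ ╵ │ ╷ ╵ ┌─┬───┘ │
│↓│ │   │↑│↳ ↑│ │↓ ← ↲│
│ ╵ ├─┬─┘ └───┤ ╵ ┌───┤
│↳ ↓│ │  ↑ ← ↰│  ↓│   │
├─╴ │ ╵ ╶─┬─┐ └─┐ └─┐ │
│↓ ↲│     │ │↑ ↰│↳ ↓│ │
│ ╶─┴───┐ │ └─┐ ├─╴ │ │
│↳ → → ↓│ │   │↑│↓ ↲│ │
├─┬───╴ │ ╵ ┌─┘ │ ╶─┤ │
│ │↓ ← ↲│   │↱ ↑│↳ ↓│ │
│ ╵ ╶───┴───┘ ┌─┴─╴ ╵ │
│  ↳ → → → → ↑│    ↳ B│
└─────────────┴───────┘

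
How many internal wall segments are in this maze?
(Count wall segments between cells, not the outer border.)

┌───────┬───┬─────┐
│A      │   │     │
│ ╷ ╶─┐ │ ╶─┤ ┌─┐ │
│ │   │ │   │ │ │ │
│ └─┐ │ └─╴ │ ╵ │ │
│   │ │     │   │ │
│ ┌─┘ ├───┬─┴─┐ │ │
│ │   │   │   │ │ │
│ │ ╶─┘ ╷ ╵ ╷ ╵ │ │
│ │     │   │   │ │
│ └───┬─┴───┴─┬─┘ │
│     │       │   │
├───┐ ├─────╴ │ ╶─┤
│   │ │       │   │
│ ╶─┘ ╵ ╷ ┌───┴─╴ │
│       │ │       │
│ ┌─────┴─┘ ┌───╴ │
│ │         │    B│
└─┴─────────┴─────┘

Counting internal wall segments:
Total internal walls: 64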